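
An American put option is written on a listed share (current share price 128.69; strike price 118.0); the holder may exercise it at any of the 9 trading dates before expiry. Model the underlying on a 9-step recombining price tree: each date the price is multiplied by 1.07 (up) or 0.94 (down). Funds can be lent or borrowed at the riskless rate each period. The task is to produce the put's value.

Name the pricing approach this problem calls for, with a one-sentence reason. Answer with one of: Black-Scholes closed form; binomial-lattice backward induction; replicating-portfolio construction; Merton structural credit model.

framework: binomial-lattice backward induction

Key observation: the put (strike 118 on spot 128.69) is American-style on a 9-step discrete price model, so the early-exercise decision at every node requires stepwise backward valuation — a closed form cannot price the exercise right.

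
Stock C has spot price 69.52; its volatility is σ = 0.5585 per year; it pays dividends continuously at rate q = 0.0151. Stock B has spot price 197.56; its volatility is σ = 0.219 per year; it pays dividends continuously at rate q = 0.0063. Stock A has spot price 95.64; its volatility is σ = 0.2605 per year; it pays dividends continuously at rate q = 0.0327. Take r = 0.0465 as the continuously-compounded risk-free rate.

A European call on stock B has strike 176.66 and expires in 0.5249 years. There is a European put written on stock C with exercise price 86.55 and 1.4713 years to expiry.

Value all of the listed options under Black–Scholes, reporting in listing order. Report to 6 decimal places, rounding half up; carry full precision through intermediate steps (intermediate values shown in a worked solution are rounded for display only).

[stock B call K=176.66]
σ√T = 0.219·√0.5249 = 0.158665
d₁ = (ln(S/K) + (r−q+σ²/2)T) / (σ√T) = (ln(197.56/176.66) + (0.0465−0.0063+0.219²/2)·0.5249) / 0.158665 = (0.111815 + 0.033688) / 0.158665 = 0.917047
d₂ = d₁ − σ√T = 0.917047 − 0.158665 = 0.758382
e^{−rT} = 0.975888
e^{−qT} = 0.996699
N(d₁) = 0.820441,  N(d₂) = 0.775889
price = S·e^{−qT}·N(d₁) − K·e^{−rT}·N(d₂) = 161.551214 − 133.763453 = 27.787761
[stock C put K=86.55]
σ√T = 0.5585·√1.4713 = 0.677445
d₁ = (ln(S/K) + (r−q+σ²/2)T) / (σ√T) = (ln(69.52/86.55) + (0.0465−0.0151+0.5585²/2)·1.4713) / 0.677445 = (-0.219108 + 0.275664) / 0.677445 = 0.083485
d₂ = d₁ − σ√T = 0.083485 − 0.677445 = -0.593959
e^{−rT} = 0.933872
e^{−qT} = 0.978028
N(−d₁) = 0.466733,  N(−d₂) = 0.723730
price = K·e^{−rT}·N(−d₂) − S·e^{−qT}·N(−d₁) = 58.496706 − 31.734348 = 26.762358

price(stock B call K=176.66) = 27.787761
price(stock C put K=86.55) = 26.762358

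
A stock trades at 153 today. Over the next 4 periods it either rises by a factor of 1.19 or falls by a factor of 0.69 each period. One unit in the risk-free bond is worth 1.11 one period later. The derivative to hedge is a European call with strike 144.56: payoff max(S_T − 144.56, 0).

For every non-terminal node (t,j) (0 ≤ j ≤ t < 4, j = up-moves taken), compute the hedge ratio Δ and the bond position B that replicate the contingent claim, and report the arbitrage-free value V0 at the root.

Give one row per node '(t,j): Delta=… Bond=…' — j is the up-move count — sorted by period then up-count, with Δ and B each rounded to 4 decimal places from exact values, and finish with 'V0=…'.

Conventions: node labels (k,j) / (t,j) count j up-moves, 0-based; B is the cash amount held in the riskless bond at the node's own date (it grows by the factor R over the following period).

Risk-neutral probability p* = (R−d)/(u−d) = (1.11−0.69)/(1.19−0.69) = 0.8400.
Terminal payoffs: V(4,0)=0.0000, V(4,1)=0.0000, V(4,2)=0.0000, V(4,3)=33.3422, V(4,4)=162.2569
Node (3,0) S=50.2619: V=(p*·0.0000+(1−p*)·0.0000)/1.11=0.0000; Δ=(0.0000−0.0000)/(59.8116−34.6807)=0.0000; B=V−Δ·S=0.0000
Node (3,1) S=86.6835: V=(p*·0.0000+(1−p*)·0.0000)/1.11=0.0000; Δ=(0.0000−0.0000)/(103.1534−59.8116)=0.0000; B=V−Δ·S=0.0000
Node (3,2) S=149.4977: V=(p*·33.3422+(1−p*)·0.0000)/1.11=25.2320; Δ=(33.3422−0.0000)/(177.9022−103.1534)=0.4461; B=V−Δ·S=-41.4525
Node (3,3) S=257.8293: V=(p*·162.2569+(1−p*)·33.3422)/1.11=127.5951; Δ=(162.2569−33.3422)/(306.8169−177.9022)=1.0000; B=V−Δ·S=-130.2342
Node (2,0) S=72.8433: V=(p*·0.0000+(1−p*)·0.0000)/1.11=0.0000; Δ=(0.0000−0.0000)/(86.6835−50.2619)=0.0000; B=V−Δ·S=0.0000
Node (2,1) S=125.6283: V=(p*·25.2320+(1−p*)·0.0000)/1.11=19.0945; Δ=(25.2320−0.0000)/(149.4977−86.6835)=0.4017; B=V−Δ·S=-31.3695
Node (2,2) S=216.6633: V=(p*·127.5951+(1−p*)·25.2320)/1.11=100.1955; Δ=(127.5951−25.2320)/(257.8293−149.4977)=0.9449; B=V−Δ·S=-104.5308
Node (1,0) S=105.5700: V=(p*·19.0945+(1−p*)·0.0000)/1.11=14.4499; Δ=(19.0945−0.0000)/(125.6283−72.8433)=0.3617; B=V−Δ·S=-23.7391
Node (1,1) S=182.0700: V=(p*·100.1955+(1−p*)·19.0945)/1.11=78.5760; Δ=(100.1955−19.0945)/(216.6633−125.6283)=0.8909; B=V−Δ·S=-83.6261
Node (0,0) S=153.0000: V=(p*·78.5760+(1−p*)·14.4499)/1.11=61.5458; Δ=(78.5760−14.4499)/(182.0700−105.5700)=0.8382; B=V−Δ·S=-66.7065
Check: Δ(0,0)·S0 + B(0,0) = 61.5458 = V0.

(0,0): Delta=0.8382 Bond=-66.7065
(1,0): Delta=0.3617 Bond=-23.7391
(1,1): Delta=0.8909 Bond=-83.6261
(2,0): Delta=0.0000 Bond=0.0000
(2,1): Delta=0.4017 Bond=-31.3695
(2,2): Delta=0.9449 Bond=-104.5308
(3,0): Delta=0.0000 Bond=0.0000
(3,1): Delta=0.0000 Bond=0.0000
(3,2): Delta=0.4461 Bond=-41.4525
(3,3): Delta=1.0000 Bond=-130.2342
V0=61.5458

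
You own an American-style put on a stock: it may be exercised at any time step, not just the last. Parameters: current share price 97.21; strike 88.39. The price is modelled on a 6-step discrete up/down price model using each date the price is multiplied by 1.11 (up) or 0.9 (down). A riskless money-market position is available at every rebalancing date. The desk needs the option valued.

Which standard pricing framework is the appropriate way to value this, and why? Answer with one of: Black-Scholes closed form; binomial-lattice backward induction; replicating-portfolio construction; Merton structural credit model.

framework: binomial-lattice backward induction

Key observation: early exercise of the strike-88.39 put must be checked at each of the 6 dates (spot 97.21), which forces a node-by-node comparison of intrinsic and continuation value backward from expiry.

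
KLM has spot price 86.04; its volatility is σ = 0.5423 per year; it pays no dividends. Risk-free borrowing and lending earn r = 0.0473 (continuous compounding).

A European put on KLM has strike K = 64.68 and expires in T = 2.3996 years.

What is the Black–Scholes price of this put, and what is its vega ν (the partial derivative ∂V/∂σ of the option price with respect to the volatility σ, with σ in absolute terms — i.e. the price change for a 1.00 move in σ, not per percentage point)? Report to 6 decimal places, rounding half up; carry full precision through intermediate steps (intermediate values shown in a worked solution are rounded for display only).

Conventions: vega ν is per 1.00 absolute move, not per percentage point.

σ√T = 0.5423·√2.3996 = 0.840058
d₁ = (ln(S/K) + (r+σ²/2)T) / (σ√T) = (ln(86.04/64.68) + (0.0473+0.5423²/2)·2.3996) / 0.840058 = (0.285360 + 0.466349) / 0.840058 = 0.894831
d₂ = d₁ − σ√T = 0.894831 − 0.840058 = 0.054774
e^{−rT} = 0.892703
N(−d₁) = 0.185439,  N(−d₂) = 0.478159
Put price V = K·e^{−rT}·N(−d₂) − S·N(−d₁) = 27.608945 − 15.955143 = 11.653802
φ(d₁) = (1/√(2π))·e^{−d₁²/2} = 0.267322
ν = S·φ(d₁)·√T = 35.629123

price = 11.653802
ν = 35.629123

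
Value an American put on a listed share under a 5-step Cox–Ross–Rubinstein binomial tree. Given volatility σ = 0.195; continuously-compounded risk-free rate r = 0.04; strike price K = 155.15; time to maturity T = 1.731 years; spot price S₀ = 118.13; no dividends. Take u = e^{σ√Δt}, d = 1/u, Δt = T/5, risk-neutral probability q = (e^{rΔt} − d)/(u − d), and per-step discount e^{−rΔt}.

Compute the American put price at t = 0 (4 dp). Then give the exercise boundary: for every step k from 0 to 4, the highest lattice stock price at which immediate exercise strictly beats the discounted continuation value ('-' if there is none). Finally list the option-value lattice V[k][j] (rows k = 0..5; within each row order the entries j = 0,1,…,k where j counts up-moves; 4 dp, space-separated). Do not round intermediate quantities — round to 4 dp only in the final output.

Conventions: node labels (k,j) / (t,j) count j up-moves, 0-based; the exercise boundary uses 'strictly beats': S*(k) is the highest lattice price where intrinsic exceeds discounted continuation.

Δt=0.34620, u=1.12158, d=0.89160, q=0.53198, disc=e^(-rΔt)=0.98625
k=5 terminal: V=max(K-S,0) → 88.5897 71.4215 49.8251 22.6581 0.0000 0.0000
k=4: j=0 S=74.6525 intr=80.4975 cont=78.3638 V=80.4975[EX]; j=1 S=93.9079 intr=61.2421 cont=59.1084 V=61.2421[EX]; j=2 S=118.1300 intr=37.0200 cont=34.8863 V=37.0200[EX]; j=3 S=148.5998 intr=6.5502 cont=10.4586 V=10.4586[hold]; j=4 S=186.9288 intr=0.0000 cont=0.0000 V=0.0000[hold]  S*(4)=118.1300
k=3: j=0 S=83.7285 intr=71.4215 cont=69.2878 V=71.4215[EX]; j=1 S=105.3249 intr=49.8251 cont=47.6914 V=49.8251[EX]; j=2 S=132.4919 intr=22.6581 cont=22.5750 V=22.6581[EX]; j=3 S=166.6661 intr=0.0000 cont=4.8275 V=4.8275[hold]  S*(3)=132.4919
k=2: j=0 S=93.9079 intr=61.2421 cont=59.1084 V=61.2421[EX]; j=1 S=118.1300 intr=37.0200 cont=34.8863 V=37.0200[EX]; j=2 S=148.5998 intr=6.5502 cont=12.9914 V=12.9914[hold]  S*(2)=118.1300
k=1: j=0 S=105.3249 intr=49.8251 cont=47.6914 V=49.8251[EX]; j=1 S=132.4919 intr=22.6581 cont=23.9039 V=23.9039[hold]  S*(1)=105.3249
k=0: j=0 S=118.1300 intr=37.0200 cont=35.5399 V=37.0200[EX]  S*(0)=118.1300

price = 37.0200
boundary = 118.1300 105.3249 118.1300 132.4919 118.1300
tree:
37.0200
49.8251 23.9039
61.2421 37.0200 12.9914
71.4215 49.8251 22.6581 4.8275
80.4975 61.2421 37.0200 10.4586 0.0000
88.5897 71.4215 49.8251 22.6581 0.0000 0.0000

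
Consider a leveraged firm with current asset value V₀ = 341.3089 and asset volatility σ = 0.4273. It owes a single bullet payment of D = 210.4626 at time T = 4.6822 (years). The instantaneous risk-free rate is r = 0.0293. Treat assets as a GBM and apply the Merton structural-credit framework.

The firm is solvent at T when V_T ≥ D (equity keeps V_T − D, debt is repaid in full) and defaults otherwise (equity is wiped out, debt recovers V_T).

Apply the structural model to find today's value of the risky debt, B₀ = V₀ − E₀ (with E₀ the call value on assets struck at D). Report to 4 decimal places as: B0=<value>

B0=150.7804

Apply the equity-as-call identities (strike 210.4626, horizon 4.6822 years):
d₁ = [ln(V₀/D) + (r + σ²/2)T] / (σ√T)
   = [ln(341.3089/210.4626) + (0.0293 + 0.5·0.4273²)·4.6822] / (0.4273·√4.6822)
   = [0.483480 + 0.564639] / 0.924608 = 1.133581
d₂ = d₁ − σ√T = 1.133581 − 0.924608 = 0.208973
N(d₁) = 0.871515,  N(d₂) = 0.582765,  e^(−rT) = 0.871806
E₀ = V₀·N(d₁) − D·e^(−rT)·N(d₂)
   = 341.3089·0.871515 − 210.4626·0.871806·0.582765 = 190.528537
B₀ = V₀ − E₀ = 341.3089 − 190.528537 = 150.780363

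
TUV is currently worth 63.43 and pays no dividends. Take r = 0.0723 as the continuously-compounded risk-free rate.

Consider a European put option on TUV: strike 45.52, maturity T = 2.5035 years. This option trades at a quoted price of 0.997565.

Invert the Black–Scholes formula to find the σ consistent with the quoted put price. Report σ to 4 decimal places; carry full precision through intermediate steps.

sigma = 0.2588

At σ = 0.2588 the Black–Scholes value reproduces the quote:
σ√T = 0.2588·√2.5035 = 0.409485
d₁ = (ln(S/K) + (r+σ²/2)T) / (σ√T) = (ln(63.43/45.52) + (0.0723+0.2588²/2)·2.5035) / 0.409485 = (0.331785 + 0.264842) / 0.409485 = 1.457018
d₂ = d₁ − σ√T = 1.457018 − 0.409485 = 1.047533
e^{−rT} = 0.834433
N(−d₁) = 0.072556,  N(−d₂) = 0.147427
V = K·e^{−rT}·N(−d₂) − S·N(−d₁) = 5.599771 − 4.602206 = 0.997565 (equal to the quote); since ∂V/∂σ > 0 for all σ, the implied volatility is unique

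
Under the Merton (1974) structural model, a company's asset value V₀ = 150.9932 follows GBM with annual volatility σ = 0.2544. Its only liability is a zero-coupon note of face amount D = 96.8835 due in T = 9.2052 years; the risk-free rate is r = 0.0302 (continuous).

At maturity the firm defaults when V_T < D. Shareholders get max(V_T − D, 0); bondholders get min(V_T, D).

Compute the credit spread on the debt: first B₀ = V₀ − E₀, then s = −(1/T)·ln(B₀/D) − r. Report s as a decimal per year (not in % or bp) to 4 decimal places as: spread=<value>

spread=0.0114

Apply the equity-as-call identities (strike 96.8835, horizon 9.2052 years):
d₁ = [ln(V₀/D) + (r + σ²/2)T] / (σ√T)
   = [ln(150.9932/96.8835) + (0.0302 + 0.5·0.2544²)·9.2052] / (0.2544·√9.2052)
   = [0.443726 + 0.575874] / 0.771851 = 1.320980
d₂ = d₁ − σ√T = 1.320980 − 0.771851 = 0.549128
N(d₁) = 0.906746,  N(d₂) = 0.708541,  e^(−rT) = 0.757299
E₀ = V₀·N(d₁) − D·e^(−rT)·N(d₂)
   = 150.9932·0.906746 − 96.8835·0.757299·0.708541 = 84.926949
B₀ = V₀ − E₀ = 150.9932 − 84.926949 = 66.066251
spread = −(1/T)·ln(B₀/D) − r = −(1/9.2052)·ln(66.066251/96.8835) − 0.0302 = 0.01139075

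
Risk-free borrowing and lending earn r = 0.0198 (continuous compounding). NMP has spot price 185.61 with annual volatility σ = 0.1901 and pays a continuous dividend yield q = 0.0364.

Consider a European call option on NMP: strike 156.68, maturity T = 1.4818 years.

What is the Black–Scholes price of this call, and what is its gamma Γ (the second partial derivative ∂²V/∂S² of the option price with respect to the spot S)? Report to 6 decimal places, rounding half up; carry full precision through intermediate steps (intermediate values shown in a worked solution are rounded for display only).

σ√T = 0.1901·√1.4818 = 0.231407
d₁ = (ln(S/K) + (r−q+σ²/2)T) / (σ√T) = (ln(185.61/156.68) + (0.0198−0.0364+0.1901²/2)·1.4818) / 0.231407 = (0.169442 + 0.002177) / 0.231407 = 0.741632
d₂ = d₁ − σ√T = 0.741632 − 0.231407 = 0.510225
e^{−rT} = 0.971087
e^{−qT} = 0.947491
N(d₁) = 0.770845,  N(d₂) = 0.695053
Call price V = S·e^{−qT}·N(d₁) − K·e^{−rT}·N(d₂) = 135.563739 − 105.752198 = 29.811541
φ(d₁) = (1/√(2π))·e^{−d₁²/2} = 0.303023
Γ = e^{−qT}·φ(d₁) / (S·σ·√T) = 0.006685

price = 29.811541
Γ = 0.006685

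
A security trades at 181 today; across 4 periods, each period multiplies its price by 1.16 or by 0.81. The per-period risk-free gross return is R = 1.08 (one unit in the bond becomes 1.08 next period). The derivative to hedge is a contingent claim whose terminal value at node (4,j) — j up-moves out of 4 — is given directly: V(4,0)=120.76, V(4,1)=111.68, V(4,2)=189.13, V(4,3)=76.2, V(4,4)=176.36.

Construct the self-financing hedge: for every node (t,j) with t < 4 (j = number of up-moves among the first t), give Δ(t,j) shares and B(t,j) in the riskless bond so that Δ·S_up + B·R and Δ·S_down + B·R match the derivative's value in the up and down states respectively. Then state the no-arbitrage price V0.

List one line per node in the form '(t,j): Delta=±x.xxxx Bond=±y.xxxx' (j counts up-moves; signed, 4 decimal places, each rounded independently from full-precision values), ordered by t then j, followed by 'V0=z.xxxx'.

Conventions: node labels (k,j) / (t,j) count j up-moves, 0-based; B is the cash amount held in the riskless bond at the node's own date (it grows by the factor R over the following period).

Under the risk-neutral measure, an up-move has probability p* = (R−d)/(u−d) = 0.7714 and values discount at R = 1.08.
Terminal payoffs: V(4,0)=120.7600, V(4,1)=111.6800, V(4,2)=189.1300, V(4,3)=76.2000, V(4,4)=176.3600
(3,0): S=96.1908. Δ = (V_up−V_dn)/(S_up−S_dn) = (111.6800−120.7600)/(111.5814−77.9146) = -0.2697. V = [p*·111.6800 + (1−p*)·120.7600]/1.08 = 105.3291. B = V − Δ·S = 131.2720.
(3,1): S=137.7548. Δ = (V_up−V_dn)/(S_up−S_dn) = (189.1300−111.6800)/(159.7955−111.5814) = 1.6064. V = [p*·189.1300 + (1−p*)·111.6800]/1.08 = 158.7288. B = V − Δ·S = -62.5569.
(3,2): S=197.2784. Δ = (V_up−V_dn)/(S_up−S_dn) = (76.2000−189.1300)/(228.8430−159.7955) = -1.6355. V = [p*·76.2000 + (1−p*)·189.1300]/1.08 = 94.4561. B = V − Δ·S = 417.1132.
(3,3): S=282.5222. Δ = (V_up−V_dn)/(S_up−S_dn) = (176.3600−76.2000)/(327.7257−228.8430) = 1.0129. V = [p*·176.3600 + (1−p*)·76.2000]/1.08 = 142.0984. B = V − Δ·S = -144.0730.
(2,0): S=118.7541. Δ = (V_up−V_dn)/(S_up−S_dn) = (158.7288−105.3291)/(137.7548−96.1908) = 1.2848. V = [p*·158.7288 + (1−p*)·105.3291]/1.08 = 135.6696. B = V − Δ·S = -16.9011.
(2,1): S=170.0676. Δ = (V_up−V_dn)/(S_up−S_dn) = (94.4561−158.7288)/(197.2784−137.7548) = -1.0798. V = [p*·94.4561 + (1−p*)·158.7288]/1.08 = 101.0620. B = V − Δ·S = 284.6985.
(2,2): S=243.5536. Δ = (V_up−V_dn)/(S_up−S_dn) = (142.0984−94.4561)/(282.5222−197.2784) = 0.5589. V = [p*·142.0984 + (1−p*)·94.4561]/1.08 = 121.4896. B = V − Δ·S = -14.6314.
(1,0): S=146.6100. Δ = (V_up−V_dn)/(S_up−S_dn) = (101.0620−135.6696)/(170.0676−118.7541) = -0.6744. V = [p*·101.0620 + (1−p*)·135.6696]/1.08 = 100.9003. B = V − Δ·S = 199.7791.
(1,1): S=209.9600. Δ = (V_up−V_dn)/(S_up−S_dn) = (121.4896−101.0620)/(243.5536−170.0676) = 0.2780. V = [p*·121.4896 + (1−p*)·101.0620]/1.08 = 108.1671. B = V − Δ·S = 49.8027.
(0,0): S=181.0000. Δ = (V_up−V_dn)/(S_up−S_dn) = (108.1671−100.9003)/(209.9600−146.6100) = 0.1147. V = [p*·108.1671 + (1−p*)·100.9003]/1.08 = 98.6167. B = V − Δ·S = 77.8546.
Verification: the root portfolio costs Δ(0,0)·S0 + B(0,0) = 98.6167, matching V0.

(0,0): Delta=0.1147 Bond=77.8546
(1,0): Delta=-0.6744 Bond=199.7791
(1,1): Delta=0.2780 Bond=49.8027
(2,0): Delta=1.2848 Bond=-16.9011
(2,1): Delta=-1.0798 Bond=284.6985
(2,2): Delta=0.5589 Bond=-14.6314
(3,0): Delta=-0.2697 Bond=131.2720
(3,1): Delta=1.6064 Bond=-62.5569
(3,2): Delta=-1.6355 Bond=417.1132
(3,3): Delta=1.0129 Bond=-144.0730
V0=98.6167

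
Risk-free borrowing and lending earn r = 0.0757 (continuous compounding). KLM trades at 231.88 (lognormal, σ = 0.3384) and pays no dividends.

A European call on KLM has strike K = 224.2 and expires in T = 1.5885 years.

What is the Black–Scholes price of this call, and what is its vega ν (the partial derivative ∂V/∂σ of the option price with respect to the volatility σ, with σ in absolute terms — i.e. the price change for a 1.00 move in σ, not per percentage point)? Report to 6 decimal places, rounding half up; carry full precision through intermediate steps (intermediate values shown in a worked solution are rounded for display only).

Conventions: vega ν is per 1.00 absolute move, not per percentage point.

σ√T = 0.3384·√1.5885 = 0.426505
d₁ = (ln(S/K) + (r+σ²/2)T) / (σ√T) = (ln(231.88/224.2) + (0.0757+0.3384²/2)·1.5885) / 0.426505 = (0.033681 + 0.211203) / 0.426505 = 0.574165
d₂ = d₁ − σ√T = 0.574165 − 0.426505 = 0.147660
e^{−rT} = 0.886699
N(d₁) = 0.717072,  N(d₂) = 0.558694
Call price V = S·N(d₁) − K·e^{−rT}·N(d₂) = 166.274633 − 111.067328 = 55.207305
φ(d₁) = (1/√(2π))·e^{−d₁²/2} = 0.338317
ν = S·φ(d₁)·√T = 98.873758

price = 55.207305
ν = 98.873758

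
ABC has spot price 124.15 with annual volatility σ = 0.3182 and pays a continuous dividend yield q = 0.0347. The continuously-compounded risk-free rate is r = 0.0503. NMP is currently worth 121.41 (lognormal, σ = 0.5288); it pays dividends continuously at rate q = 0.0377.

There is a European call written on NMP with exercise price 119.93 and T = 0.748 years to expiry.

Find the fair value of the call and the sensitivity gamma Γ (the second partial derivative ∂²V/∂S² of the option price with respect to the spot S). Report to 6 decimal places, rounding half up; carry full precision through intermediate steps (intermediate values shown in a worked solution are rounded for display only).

σ√T = 0.5288·√0.748 = 0.457343
d₁ = (ln(S/K) + (r−q+σ²/2)T) / (σ√T) = (ln(121.41/119.93) + (0.0503−0.0377+0.5288²/2)·0.748) / 0.457343 = (0.012265 + 0.114006) / 0.457343 = 0.276097
d₂ = d₁ − σ√T = 0.276097 − 0.457343 = -0.181246
e^{−rT} = 0.963075
e^{−qT} = 0.972194
N(d₁) = 0.608763,  N(d₂) = 0.428087
Call price V = S·e^{−qT}·N(d₁) − K·e^{−rT}·N(d₂) = 71.854837 − 49.444738 = 22.410100
φ(d₁) = (1/√(2π))·e^{−d₁²/2} = 0.384023
Γ = e^{−qT}·φ(d₁) / (S·σ·√T) = 0.006724

price = 22.410100
Γ = 0.006724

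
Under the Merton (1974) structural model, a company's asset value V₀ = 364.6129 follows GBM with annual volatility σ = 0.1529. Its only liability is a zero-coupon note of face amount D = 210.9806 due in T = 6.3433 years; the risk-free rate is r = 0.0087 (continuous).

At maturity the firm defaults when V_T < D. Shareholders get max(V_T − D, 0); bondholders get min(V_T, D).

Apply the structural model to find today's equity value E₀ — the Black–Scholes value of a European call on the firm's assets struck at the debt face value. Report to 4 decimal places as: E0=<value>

E0=167.5526

Equity is a call on the firm's assets struck at D = 210.9806:
d₁ = [ln(V₀/D) + (r + σ²/2)T] / (σ√T)
   = [ln(364.6129/210.9806) + (0.0087 + 0.5·0.1529²)·6.3433] / (0.1529·√6.3433)
   = [0.547070 + 0.129335] / 0.385093 = 1.756474
d₂ = d₁ − σ√T = 1.756474 − 0.385093 = 1.371381
N(d₁) = 0.960496,  N(d₂) = 0.914872,  e^(−rT) = 0.946308
E₀ = V₀·N(d₁) − D·e^(−rT)·N(d₂)
   = 364.6129·0.960496 − 210.9806·0.946308·0.914872 = 167.552643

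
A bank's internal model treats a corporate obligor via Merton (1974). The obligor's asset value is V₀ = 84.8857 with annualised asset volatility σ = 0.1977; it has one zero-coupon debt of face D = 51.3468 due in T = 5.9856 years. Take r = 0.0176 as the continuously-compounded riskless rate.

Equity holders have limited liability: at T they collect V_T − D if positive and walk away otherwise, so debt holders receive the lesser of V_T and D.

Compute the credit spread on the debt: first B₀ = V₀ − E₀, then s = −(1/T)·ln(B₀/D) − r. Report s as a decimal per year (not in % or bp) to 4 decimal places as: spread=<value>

Work the structural quantities from V₀ = 84.8857 against face 51.3468:
d₁ = [ln(V₀/D) + (r + σ²/2)T] / (σ√T)
   = [ln(84.8857/51.3468) + (0.0176 + 0.5·0.1977²)·5.9856] / (0.1977·√5.9856)
   = [0.502703 + 0.222321] / 0.483683 = 1.498966
d₂ = d₁ − σ√T = 1.498966 − 0.483683 = 1.015284
N(d₁) = 0.933059,  N(d₂) = 0.845015,  e^(−rT) = 0.900013
E₀ = V₀·N(d₁) − D·e^(−rT)·N(d₂)
   = 84.8857·0.933059 − 51.3468·0.900013·0.845015 = 40.152886
B₀ = V₀ − E₀ = 84.8857 − 40.152886 = 44.732814
spread = −(1/T)·ln(B₀/D) − r = −(1/5.9856)·ln(44.732814/51.3468) − 0.0176 = 0.00543784

spread=0.0054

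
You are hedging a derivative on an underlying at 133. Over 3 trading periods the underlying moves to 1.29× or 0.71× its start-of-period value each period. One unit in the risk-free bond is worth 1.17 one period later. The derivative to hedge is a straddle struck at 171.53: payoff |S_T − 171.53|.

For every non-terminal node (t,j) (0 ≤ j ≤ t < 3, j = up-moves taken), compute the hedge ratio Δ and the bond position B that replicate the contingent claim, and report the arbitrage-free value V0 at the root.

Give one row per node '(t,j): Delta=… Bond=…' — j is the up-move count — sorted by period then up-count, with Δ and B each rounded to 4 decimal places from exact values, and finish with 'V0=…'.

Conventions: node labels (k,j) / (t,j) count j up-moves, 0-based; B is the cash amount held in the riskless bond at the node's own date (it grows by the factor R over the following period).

Since d<R<u, set p* = (R−d)/(u−d) = 0.7931; price each node as the discounted p*-expectation of its children.
Terminal payoffs: V(3,0)=123.9278, V(3,1)=85.0416, V(3,2)=14.3890, V(3,3)=113.9796
  t=2,j=0: stock 67.0453 → up 86.4884 (V=85.0416), down 47.6022 (V=123.9278). Price 79.5615; hedge Δ=-1.0000, bond B=146.6068.
  t=2,j=1: stock 121.8147 → up 157.1410 (V=14.3890), down 86.4884 (V=85.0416). Price 24.7921; hedge Δ=-1.0000, bond B=146.6068.
  t=2,j=2: stock 221.3253 → up 285.5096 (V=113.9796), down 157.1410 (V=14.3890). Price 79.8074; hedge Δ=0.7758, bond B=-91.9005.
  t=1,j=0: stock 94.4300 → up 121.8147 (V=24.7921), down 67.0453 (V=79.5615). Price 30.8750; hedge Δ=-1.0000, bond B=125.3050.
  t=1,j=1: stock 171.5700 → up 221.3253 (V=79.8074), down 121.8147 (V=24.7921). Price 58.4829; hedge Δ=0.5529, bond B=-36.3711.
  t=0,j=0: stock 133.0000 → up 171.5700 (V=58.4829), down 94.4300 (V=30.8750). Price 45.1033; hedge Δ=0.3579, bond B=-2.4965.
Check: Δ(0,0)·S0 + B(0,0) = 45.1033 = V0.

(0,0): Delta=0.3579 Bond=-2.4965
(1,0): Delta=-1.0000 Bond=125.3050
(1,1): Delta=0.5529 Bond=-36.3711
(2,0): Delta=-1.0000 Bond=146.6068
(2,1): Delta=-1.0000 Bond=146.6068
(2,2): Delta=0.7758 Bond=-91.9005
V0=45.1033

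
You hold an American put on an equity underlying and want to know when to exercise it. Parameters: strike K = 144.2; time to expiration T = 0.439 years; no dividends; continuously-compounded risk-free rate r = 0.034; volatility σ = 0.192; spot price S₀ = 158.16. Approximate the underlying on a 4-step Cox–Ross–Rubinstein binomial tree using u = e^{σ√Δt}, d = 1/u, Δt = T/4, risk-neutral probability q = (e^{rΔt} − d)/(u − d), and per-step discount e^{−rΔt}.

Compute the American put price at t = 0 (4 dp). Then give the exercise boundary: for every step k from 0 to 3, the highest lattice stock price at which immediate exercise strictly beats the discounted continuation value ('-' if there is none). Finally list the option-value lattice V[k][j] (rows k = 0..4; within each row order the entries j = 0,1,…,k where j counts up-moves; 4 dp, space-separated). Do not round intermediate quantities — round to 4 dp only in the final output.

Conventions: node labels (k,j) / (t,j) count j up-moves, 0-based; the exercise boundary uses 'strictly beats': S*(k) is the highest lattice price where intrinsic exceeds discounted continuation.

Δt=0.10975, u=1.06567, d=0.93837, q=0.51347, disc=e^(-rΔt)=0.99628
k=4 terminal: V=max(K-S,0) → 21.5690 4.9329 0.0000 0.0000 0.0000
k=3: j=0 S=130.6846 intr=13.5154 cont=12.9783 V=13.5154[EX]; j=1 S=148.4132 intr=0.0000 cont=2.3911 V=2.3911[hold]; j=2 S=168.5469 intr=0.0000 cont=0.0000 V=0.0000[hold]; j=3 S=191.4119 intr=0.0000 cont=0.0000 V=0.0000[hold]  S*(3)=130.6846
k=2: j=0 S=139.2671 intr=4.9329 cont=7.7743 V=7.7743[hold]; j=1 S=158.1600 intr=0.0000 cont=1.1590 V=1.1590[hold]; j=2 S=179.6159 intr=0.0000 cont=0.0000 V=0.0000[hold]  S*(2)=-
k=1: j=0 S=148.4132 intr=0.0000 cont=4.3612 V=4.3612[hold]; j=1 S=168.5469 intr=0.0000 cont=0.5618 V=0.5618[hold]  S*(1)=-
k=0: j=0 S=158.1600 intr=0.0000 cont=2.4013 V=2.4013[hold]  S*(0)=-

price = 2.4013
boundary = - - - 130.6846
tree:
2.4013
4.3612 0.5618
7.7743 1.1590 0.0000
13.5154 2.3911 0.0000 0.0000
21.5690 4.9329 0.0000 0.0000 0.0000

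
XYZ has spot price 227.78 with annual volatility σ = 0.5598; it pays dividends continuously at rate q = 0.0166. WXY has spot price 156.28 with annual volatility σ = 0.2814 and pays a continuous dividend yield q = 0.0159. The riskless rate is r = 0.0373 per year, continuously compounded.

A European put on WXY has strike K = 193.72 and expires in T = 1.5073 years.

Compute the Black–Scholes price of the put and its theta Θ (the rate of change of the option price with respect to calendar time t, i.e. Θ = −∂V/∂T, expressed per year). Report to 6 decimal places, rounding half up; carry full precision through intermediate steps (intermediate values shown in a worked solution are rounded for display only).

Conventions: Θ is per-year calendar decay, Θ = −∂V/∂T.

σ√T = 0.2814·√1.5073 = 0.345481
d₁ = (ln(S/K) + (r−q+σ²/2)T) / (σ√T) = (ln(156.28/193.72) + (0.0373−0.0159+0.2814²/2)·1.5073) / 0.345481 = (-0.214765 + 0.091935) / 0.345481 = -0.355533
d₂ = d₁ − σ√T = -0.355533 − 0.345481 = -0.701014
e^{−rT} = 0.945329
e^{−qT} = 0.976319
N(−d₁) = 0.638905,  N(−d₂) = 0.758353
Put price V = K·e^{−rT}·N(−d₂) − S·e^{−qT}·N(−d₁) = 138.876488 − 97.483529 = 41.392959
φ(d₁) = (1/√(2π))·e^{−d₁²/2} = 0.374509
Θ = −S·e^{−qT}·φ(d₁)·σ/(2√T) − q·S·e^{−qT}·N(−d₁) + r·K·e^{−rT}·N(−d₂) = −6.548641 − 1.549988 + 5.180093 = -2.918536

price = 41.392959
Θ = -2.918536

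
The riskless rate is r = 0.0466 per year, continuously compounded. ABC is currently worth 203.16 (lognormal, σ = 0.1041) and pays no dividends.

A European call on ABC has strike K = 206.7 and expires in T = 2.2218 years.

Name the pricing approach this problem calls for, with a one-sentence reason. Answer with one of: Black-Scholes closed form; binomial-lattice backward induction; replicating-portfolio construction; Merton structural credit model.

Key observation: with ABC following a GBM at constant σ and r, the European call struck at 206.7 prices in closed form — nothing here needs a stepwise model or a balance sheet.

framework: Black-Scholes closed form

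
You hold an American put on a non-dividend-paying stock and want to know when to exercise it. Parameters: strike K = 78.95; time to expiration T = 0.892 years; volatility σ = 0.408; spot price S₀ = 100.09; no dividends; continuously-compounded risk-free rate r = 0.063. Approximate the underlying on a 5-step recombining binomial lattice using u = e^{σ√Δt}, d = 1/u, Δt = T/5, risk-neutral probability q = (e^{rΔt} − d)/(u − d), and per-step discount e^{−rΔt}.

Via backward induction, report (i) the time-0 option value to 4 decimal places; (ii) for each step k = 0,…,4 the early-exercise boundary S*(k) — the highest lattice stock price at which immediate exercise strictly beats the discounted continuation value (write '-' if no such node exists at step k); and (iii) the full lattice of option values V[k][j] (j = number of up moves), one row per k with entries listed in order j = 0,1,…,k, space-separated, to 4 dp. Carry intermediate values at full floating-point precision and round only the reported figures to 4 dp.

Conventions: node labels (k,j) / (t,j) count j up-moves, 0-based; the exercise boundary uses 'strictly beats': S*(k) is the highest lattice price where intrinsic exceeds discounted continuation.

price = 4.2905
boundary = - - - 59.6852 50.2372
tree:
4.2905
7.3035 1.2494
12.0972 2.4758 0.0000
19.2648 4.9060 0.0000 0.0000
28.7128 9.7218 0.0000 0.0000 0.0000
36.6653 19.2648 0.0000 0.0000 0.0000 0.0000

Δt=0.17840  u=1.18807  d=0.84170  q=0.48966  discount=0.98882
step 5 (expiry): payoffs max(K−S,0) = 36.6653 19.2648 0.0000 0.0000 0.0000 0.0000
step 4: (k=4,j=0): S=50.2372, K−S=28.7128, hold=27.8305 ⇒ V=28.7128 exercise | (k=4,j=1): S=70.9101, K−S=8.0399, hold=9.7218 ⇒ V=9.7218 continue | (k=4,j=2): S=100.0900, K−S=0.0000, hold=0.0000 ⇒ V=0.0000 continue | (k=4,j=3): S=141.2777, K−S=0.0000, hold=0.0000 ⇒ V=0.0000 continue | (k=4,j=4): S=199.4143, K−S=0.0000, hold=0.0000 ⇒ V=0.0000 continue  boundary S*=50.2372
step 3: (k=3,j=0): S=59.6852, K−S=19.2648, hold=19.1968 ⇒ V=19.2648 exercise | (k=3,j=1): S=84.2460, K−S=0.0000, hold=4.9060 ⇒ V=4.9060 continue | (k=3,j=2): S=118.9138, K−S=0.0000, hold=0.0000 ⇒ V=0.0000 continue | (k=3,j=3): S=167.8475, K−S=0.0000, hold=0.0000 ⇒ V=0.0000 continue  boundary S*=59.6852
step 2: (k=2,j=0): S=70.9101, K−S=8.0399, hold=12.0972 ⇒ V=12.0972 continue | (k=2,j=1): S=100.0900, K−S=0.0000, hold=2.4758 ⇒ V=2.4758 continue | (k=2,j=2): S=141.2777, K−S=0.0000, hold=0.0000 ⇒ V=0.0000 continue  boundary S*=-
step 1: (k=1,j=0): S=84.2460, K−S=0.0000, hold=7.3035 ⇒ V=7.3035 continue | (k=1,j=1): S=118.9138, K−S=0.0000, hold=1.2494 ⇒ V=1.2494 continue  boundary S*=-
step 0: (k=0,j=0): S=100.0900, K−S=0.0000, hold=4.2905 ⇒ V=4.2905 continue  boundary S*=-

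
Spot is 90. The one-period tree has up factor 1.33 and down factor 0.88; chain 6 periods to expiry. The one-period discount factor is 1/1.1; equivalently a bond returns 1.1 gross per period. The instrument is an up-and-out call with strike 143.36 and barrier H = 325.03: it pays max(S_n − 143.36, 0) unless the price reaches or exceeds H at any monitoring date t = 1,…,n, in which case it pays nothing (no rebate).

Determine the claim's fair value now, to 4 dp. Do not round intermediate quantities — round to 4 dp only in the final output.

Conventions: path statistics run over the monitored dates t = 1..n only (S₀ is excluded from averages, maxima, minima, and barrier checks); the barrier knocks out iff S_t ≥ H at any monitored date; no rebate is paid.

price = 9.6058

Set p* = 0.4889 (from d < R < u); the path-dependent value is the discounted p*-expectation over all price paths.
Enumerate all 2^6 = 64 price paths (U = up ×1.33, D = down ×0.88); each path with k up-moves has probability p*^k·(1−p*)^(6−k).
DDDDDD: M=79.2000, payoff=0.0000, prob=0.017828
UDDDDD: M=119.7000, payoff=0.0000, prob=0.017052
DUDDDD: M=105.3360, payoff=0.0000, prob=0.017052
UUDDDD: M=159.2010, payoff=0.0000, prob=0.016311
DDUDDD: M=92.6957, payoff=0.0000, prob=0.017052
UDUDDD: M=140.0969, payoff=0.0000, prob=0.016311
DUUDDD: M=140.0969, payoff=0.0000, prob=0.016311
UUUDDD: M=211.7373, payoff=0.9331, prob=0.015602
DDDUDD: M=81.5722, payoff=0.0000, prob=0.017052
UDDUDD: M=123.2853, payoff=0.0000, prob=0.016311
DUDUDD: M=123.2853, payoff=0.0000, prob=0.016311
UUDUDD: M=186.3289, payoff=0.9331, prob=0.015602
DDUUDD: M=123.2853, payoff=0.0000, prob=0.016311
UDUUDD: M=186.3289, payoff=0.9331, prob=0.015602
DUUUDD: M=186.3289, payoff=0.9331, prob=0.015602
UUUUDD: M=281.6106, payoff=74.7193, prob=0.014924
DDDDUD: M=79.2000, payoff=0.0000, prob=0.017052
UDDDUD: M=119.7000, payoff=0.0000, prob=0.016311
DUDDUD: M=108.4910, payoff=0.0000, prob=0.016311
UUDDUD: M=163.9694, payoff=0.9331, prob=0.015602
DDUDUD: M=108.4910, payoff=0.0000, prob=0.016311
UDUDUD: M=163.9694, payoff=0.9331, prob=0.015602
DUUDUD: M=163.9694, payoff=0.9331, prob=0.015602
UUUDUD: M=247.8174, payoff=74.7193, prob=0.014924
DDDUUD: M=108.4910, payoff=0.0000, prob=0.016311
UDDUUD: M=163.9694, payoff=0.9331, prob=0.015602
DUDUUD: M=163.9694, payoff=0.9331, prob=0.015602
UUDUUD: M=247.8174, payoff=74.7193, prob=0.014924
DDUUUD: M=163.9694, payoff=0.9331, prob=0.015602
UDUUUD: M=247.8174, payoff=74.7193, prob=0.014924
DUUUUD: M=247.8174, payoff=74.7193, prob=0.014924
UUUUUD: M=374.5422, payoff=0.0000, prob=0.014275
DDDDDU: M=79.2000, payoff=0.0000, prob=0.017052
UDDDDU: M=119.7000, payoff=0.0000, prob=0.016311
DUDDDU: M=105.3360, payoff=0.0000, prob=0.016311
UUDDDU: M=159.2010, payoff=0.9331, prob=0.015602
DDUDDU: M=95.4721, payoff=0.0000, prob=0.016311
UDUDDU: M=144.2931, payoff=0.9331, prob=0.015602
DUUDDU: M=144.2931, payoff=0.9331, prob=0.015602
UUUDDU: M=218.0793, payoff=74.7193, prob=0.014924
DDDUDU: M=95.4721, payoff=0.0000, prob=0.016311
UDDUDU: M=144.2931, payoff=0.9331, prob=0.015602
DUDUDU: M=144.2931, payoff=0.9331, prob=0.015602
UUDUDU: M=218.0793, payoff=74.7193, prob=0.014924
DDUUDU: M=144.2931, payoff=0.9331, prob=0.015602
UDUUDU: M=218.0793, payoff=74.7193, prob=0.014924
DUUUDU: M=218.0793, payoff=74.7193, prob=0.014924
UUUUDU: M=329.5971, payoff=0.0000, prob=0.014275
DDDDUU: M=95.4721, payoff=0.0000, prob=0.016311
UDDDUU: M=144.2931, payoff=0.9331, prob=0.015602
DUDDUU: M=144.2931, payoff=0.9331, prob=0.015602
UUDDUU: M=218.0793, payoff=74.7193, prob=0.014924
DDUDUU: M=144.2931, payoff=0.9331, prob=0.015602
UDUDUU: M=218.0793, payoff=74.7193, prob=0.014924
DUUDUU: M=218.0793, payoff=74.7193, prob=0.014924
UUUDUU: M=329.5971, payoff=0.0000, prob=0.014275
DDDUUU: M=144.2931, payoff=0.9331, prob=0.015602
UDDUUU: M=218.0793, payoff=74.7193, prob=0.014924
DUDUUU: M=218.0793, payoff=74.7193, prob=0.014924
UUDUUU: M=329.5971, payoff=0.0000, prob=0.014275
DDUUUU: M=218.0793, payoff=74.7193, prob=0.014924
UDUUUU: M=329.5971, payoff=0.0000, prob=0.014275
DUUUUU: M=329.5971, payoff=0.0000, prob=0.014275
UUUUUU: M=498.1411, payoff=0.0000, prob=0.013654
Price = Σ prob·payoff / R^6 = 17.017273 / 1.771561 = 9.6058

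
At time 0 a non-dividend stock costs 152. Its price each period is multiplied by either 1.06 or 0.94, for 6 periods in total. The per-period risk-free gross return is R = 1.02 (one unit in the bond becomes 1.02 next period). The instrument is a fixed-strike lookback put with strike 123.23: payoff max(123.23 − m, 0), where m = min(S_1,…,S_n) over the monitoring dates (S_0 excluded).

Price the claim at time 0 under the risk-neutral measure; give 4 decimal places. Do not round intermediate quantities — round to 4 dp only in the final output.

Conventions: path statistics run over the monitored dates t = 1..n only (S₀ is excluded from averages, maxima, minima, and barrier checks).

Set p* = 0.6667 (from d < R < u); the path-dependent value is the discounted p*-expectation over all price paths.
Enumerate all 2^6 = 64 price paths (U = up ×1.06, D = down ×0.94); each path with k up-moves has probability p*^k·(1−p*)^(6−k).
DDDDDD: m=104.8602, payoff=18.3698, prob=0.001372
UDDDDD: m=118.2466, payoff=4.9834, prob=0.002743
DUDDDD: m=118.2466, payoff=4.9834, prob=0.002743
UUDDDD: m=133.3419, payoff=0.0000, prob=0.005487
DDUDDD: m=118.2466, payoff=4.9834, prob=0.002743
UDUDDD: m=133.3419, payoff=0.0000, prob=0.005487
DUUDDD: m=133.3419, payoff=0.0000, prob=0.005487
UUUDDD: m=150.3643, payoff=0.0000, prob=0.010974
DDDUDD: m=118.2466, payoff=4.9834, prob=0.002743
UDDUDD: m=133.3419, payoff=0.0000, prob=0.005487
DUDUDD: m=133.3419, payoff=0.0000, prob=0.005487
UUDUDD: m=150.3643, payoff=0.0000, prob=0.010974
DDUUDD: m=133.3419, payoff=0.0000, prob=0.005487
UDUUDD: m=150.3643, payoff=0.0000, prob=0.010974
DUUUDD: m=142.8800, payoff=0.0000, prob=0.010974
UUUUDD: m=161.1200, payoff=0.0000, prob=0.021948
DDDDUD: m=118.2466, payoff=4.9834, prob=0.002743
UDDDUD: m=133.3419, payoff=0.0000, prob=0.005487
DUDDUD: m=133.3419, payoff=0.0000, prob=0.005487
UUDDUD: m=150.3643, payoff=0.0000, prob=0.010974
DDUDUD: m=133.3419, payoff=0.0000, prob=0.005487
UDUDUD: m=150.3643, payoff=0.0000, prob=0.010974
DUUDUD: m=142.8800, payoff=0.0000, prob=0.010974
UUUDUD: m=161.1200, payoff=0.0000, prob=0.021948
DDDUUD: m=126.2488, payoff=0.0000, prob=0.005487
UDDUUD: m=142.3656, payoff=0.0000, prob=0.010974
DUDUUD: m=142.3656, payoff=0.0000, prob=0.010974
UUDUUD: m=160.5400, payoff=0.0000, prob=0.021948
DDUUUD: m=134.3072, payoff=0.0000, prob=0.010974
UDUUUD: m=151.4528, payoff=0.0000, prob=0.021948
DUUUUD: m=142.8800, payoff=0.0000, prob=0.021948
UUUUUD: m=161.1200, payoff=0.0000, prob=0.043896
DDDDDU: m=111.5534, payoff=11.6766, prob=0.002743
UDDDDU: m=125.7943, payoff=0.0000, prob=0.005487
DUDDDU: m=125.7943, payoff=0.0000, prob=0.005487
UUDDDU: m=141.8531, payoff=0.0000, prob=0.010974
DDUDDU: m=125.7943, payoff=0.0000, prob=0.005487
UDUDDU: m=141.8531, payoff=0.0000, prob=0.010974
DUUDDU: m=141.8531, payoff=0.0000, prob=0.010974
UUUDDU: m=159.9620, payoff=0.0000, prob=0.021948
DDDUDU: m=125.7943, payoff=0.0000, prob=0.005487
UDDUDU: m=141.8531, payoff=0.0000, prob=0.010974
DUDUDU: m=141.8531, payoff=0.0000, prob=0.010974
UUDUDU: m=159.9620, payoff=0.0000, prob=0.021948
DDUUDU: m=134.3072, payoff=0.0000, prob=0.010974
UDUUDU: m=151.4528, payoff=0.0000, prob=0.021948
DUUUDU: m=142.8800, payoff=0.0000, prob=0.021948
UUUUDU: m=161.1200, payoff=0.0000, prob=0.043896
DDDDUU: m=118.6738, payoff=4.5562, prob=0.005487
UDDDUU: m=133.8237, payoff=0.0000, prob=0.010974
DUDDUU: m=133.8237, payoff=0.0000, prob=0.010974
UUDDUU: m=150.9076, payoff=0.0000, prob=0.021948
DDUDUU: m=133.8237, payoff=0.0000, prob=0.010974
UDUDUU: m=150.9076, payoff=0.0000, prob=0.021948
DUUDUU: m=142.8800, payoff=0.0000, prob=0.021948
UUUDUU: m=161.1200, payoff=0.0000, prob=0.043896
DDDUUU: m=126.2488, payoff=0.0000, prob=0.010974
UDDUUU: m=142.3656, payoff=0.0000, prob=0.021948
DUDUUU: m=142.3656, payoff=0.0000, prob=0.021948
UUDUUU: m=160.5400, payoff=0.0000, prob=0.043896
DDUUUU: m=134.3072, payoff=0.0000, prob=0.021948
UDUUUU: m=151.4528, payoff=0.0000, prob=0.043896
DUUUUU: m=142.8800, payoff=0.0000, prob=0.043896
UUUUUU: m=161.1200, payoff=0.0000, prob=0.087791
Price = Σ prob·payoff / R^6 = 0.150592 / 1.126162 = 0.1337

price = 0.1337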